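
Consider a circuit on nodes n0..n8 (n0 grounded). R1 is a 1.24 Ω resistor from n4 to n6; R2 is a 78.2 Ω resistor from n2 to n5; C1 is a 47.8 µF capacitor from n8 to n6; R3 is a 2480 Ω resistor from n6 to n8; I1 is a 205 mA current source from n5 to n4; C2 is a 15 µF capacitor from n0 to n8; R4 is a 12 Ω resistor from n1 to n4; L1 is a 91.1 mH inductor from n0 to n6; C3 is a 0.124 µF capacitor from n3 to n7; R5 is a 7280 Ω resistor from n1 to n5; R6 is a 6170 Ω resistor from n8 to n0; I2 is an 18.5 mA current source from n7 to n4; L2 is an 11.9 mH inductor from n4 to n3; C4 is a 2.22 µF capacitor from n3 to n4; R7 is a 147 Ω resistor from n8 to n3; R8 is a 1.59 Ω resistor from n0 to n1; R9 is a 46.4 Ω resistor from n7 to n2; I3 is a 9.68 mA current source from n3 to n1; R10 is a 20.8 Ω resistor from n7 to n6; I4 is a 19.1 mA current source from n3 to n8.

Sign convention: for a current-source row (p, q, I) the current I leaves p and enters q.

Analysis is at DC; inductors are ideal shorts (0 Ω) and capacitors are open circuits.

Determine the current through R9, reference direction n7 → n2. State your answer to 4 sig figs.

0.2009 A

Element admittances at DC:
  Y(R1) = 0.8065 S between n4,n6
  Y(R2) = 0.01279 S between n2,n5
  Y(C1) = 0.000 S between n8,n6
  Y(R3) = 0.0004032 S between n6,n8
  I1: injects 0.205 A into n4 (from n5)
  Y(C2) = 0.000 S between n0,n8
  Y(R4) = 0.08333 S between n1,n4
  L1: short n0↔n6 (DC inductor)
  Y(C3) = 0.000 S between n3,n7
  Y(R5) = 0.0001374 S between n1,n5
  Y(R6) = 0.0001621 S between n8,n0
  I2: injects 0.0185 A into n4 (from n7)
  L2: short n4↔n3 (DC inductor)
  Y(C4) = 0.000 S between n3,n4
  Y(R7) = 0.006803 S between n8,n3
  Y(R8) = 0.6289 S between n0,n1
  Y(R9) = 0.02155 S between n7,n2
  I3: injects 0.00968 A into n1 (from n3)
  Y(R10) = 0.04808 S between n7,n6
  I4: injects 0.0191 A into n8 (from n3)
Assemble and solve the 10×10 MNA system:
  V(n1)=0.03618  V(n2)=-13.89  V(n3)=0.2419  V(n4)=0.2419  V(n5)=-29.60  V(n6)=0.000  V(n7)=-4.564  V(n8)=2.816
  i(L1)=0.02321  i(L2)=0.01127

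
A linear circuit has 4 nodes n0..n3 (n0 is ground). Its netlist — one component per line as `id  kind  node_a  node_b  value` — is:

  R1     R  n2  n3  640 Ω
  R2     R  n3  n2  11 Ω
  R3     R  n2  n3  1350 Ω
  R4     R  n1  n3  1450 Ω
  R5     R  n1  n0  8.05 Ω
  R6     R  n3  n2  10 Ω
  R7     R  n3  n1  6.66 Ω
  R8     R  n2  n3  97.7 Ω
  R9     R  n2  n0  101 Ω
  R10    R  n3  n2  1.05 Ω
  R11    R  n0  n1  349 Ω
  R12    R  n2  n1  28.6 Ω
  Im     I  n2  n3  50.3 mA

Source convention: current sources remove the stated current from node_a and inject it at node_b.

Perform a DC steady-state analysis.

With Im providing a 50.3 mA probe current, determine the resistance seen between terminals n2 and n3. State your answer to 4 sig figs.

R_eq = 0.8403 Ω

Element admittances at DC:
  Y(R1) = 0.001563 S between n2,n3
  Y(R2) = 0.09091 S between n3,n2
  Y(R3) = 0.0007407 S between n2,n3
  Y(R4) = 0.0006897 S between n1,n3
  Y(R5) = 0.1242 S between n1,n0
  Y(R6) = 0.1000 S between n3,n2
  Y(R7) = 0.1502 S between n3,n1
  Y(R8) = 0.01024 S between n2,n3
  Y(R9) = 0.009901 S between n2,n0
  Y(R10) = 0.9524 S between n3,n2
  Y(R11) = 0.002865 S between n0,n1
  Y(R12) = 0.03497 S between n2,n1
  Im: injects 0.0503 A into n3 (from n2)
Assemble and solve the 3×3 MNA system:
  V(n1)=0.002363  V(n2)=-0.03034  V(n3)=0.01193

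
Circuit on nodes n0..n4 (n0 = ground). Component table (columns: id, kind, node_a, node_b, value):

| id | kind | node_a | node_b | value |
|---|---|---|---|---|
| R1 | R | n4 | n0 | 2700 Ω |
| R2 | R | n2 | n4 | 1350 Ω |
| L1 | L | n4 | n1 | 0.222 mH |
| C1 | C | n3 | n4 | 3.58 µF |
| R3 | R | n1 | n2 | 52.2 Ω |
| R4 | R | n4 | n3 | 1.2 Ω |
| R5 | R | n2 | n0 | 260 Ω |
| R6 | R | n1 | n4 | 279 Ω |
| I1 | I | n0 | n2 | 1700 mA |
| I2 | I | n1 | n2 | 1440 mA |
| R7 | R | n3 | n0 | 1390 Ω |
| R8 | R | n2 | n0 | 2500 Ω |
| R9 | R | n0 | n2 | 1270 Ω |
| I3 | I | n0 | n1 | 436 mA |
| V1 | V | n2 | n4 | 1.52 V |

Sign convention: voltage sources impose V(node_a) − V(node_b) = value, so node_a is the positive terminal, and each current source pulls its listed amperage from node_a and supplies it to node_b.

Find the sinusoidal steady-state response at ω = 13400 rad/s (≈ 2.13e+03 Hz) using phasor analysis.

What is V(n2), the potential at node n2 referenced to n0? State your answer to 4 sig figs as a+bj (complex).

349.1-0.002020j V

MNA unknowns: 4 node voltages V₁..V_4 plus 1 source current (V1)
R1: Y=0.0003704+0.000j on G[4,0]
R2: Y=0.0007407+0.000j on G[2,4]
L1: Y=0.000-0.3362j on G[4,1]
C1: Y=0.000+0.04797j on G[3,4]
R3: Y=0.01916+0.000j on G[1,2]
R4: Y=0.8333+0.000j on G[4,3]
R5: Y=0.003846+0.000j on G[2,0]
R6: Y=0.003584+0.000j on G[1,4]
I1: z[0]−=1.7, z[2]+=1.7
I2: z[1]−=1.44, z[2]+=1.44
R7: Y=0.0007194+0.000j on G[3,0]
R8: Y=0.0004000+0.000j on G[2,0]
R9: Y=0.0007874+0.000j on G[0,2]
I3: z[0]−=0.436, z[1]+=0.436
V1: row V2−V4=1.52, i_V1 at 2,4
solve → V1=347.4-2.889j, V2=349.1-0.002020j, V3=347.3+0.01517j, V4=347.6-0.002020j
aux → i_V1=1.349-0.05529j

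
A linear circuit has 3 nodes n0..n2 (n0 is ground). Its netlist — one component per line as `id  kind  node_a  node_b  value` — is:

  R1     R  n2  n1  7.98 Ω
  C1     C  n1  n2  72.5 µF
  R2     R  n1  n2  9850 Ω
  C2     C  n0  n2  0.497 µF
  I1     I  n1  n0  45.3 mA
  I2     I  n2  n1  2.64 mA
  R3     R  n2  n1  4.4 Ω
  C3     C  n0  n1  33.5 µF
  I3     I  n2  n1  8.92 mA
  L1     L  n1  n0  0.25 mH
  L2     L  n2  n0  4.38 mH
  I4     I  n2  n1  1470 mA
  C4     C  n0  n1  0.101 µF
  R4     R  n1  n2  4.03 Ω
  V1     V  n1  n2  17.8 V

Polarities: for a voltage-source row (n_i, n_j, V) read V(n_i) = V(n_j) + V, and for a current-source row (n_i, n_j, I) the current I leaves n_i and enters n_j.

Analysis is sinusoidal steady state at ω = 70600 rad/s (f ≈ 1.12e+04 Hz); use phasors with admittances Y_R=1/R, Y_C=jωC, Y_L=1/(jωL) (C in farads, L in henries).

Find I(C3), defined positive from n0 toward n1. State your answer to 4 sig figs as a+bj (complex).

0.04564-0.5713j A

Apply KCL at each of the 2 non-ground nodes and solve the resulting linear system.
Node n1: branches {R1, C1, R2, I1, I2, R3, C3, I3, L1, I4, C4, R4, V1} → V_1 = 0.2415+0.01930j
Node n2: branches {R1, C1, R2, C2, I2, R3, I3, L2, I4, R4, V1} → V_2 = -17.56+0.01930j
Source currents: i(V1)=-9.214-91.67j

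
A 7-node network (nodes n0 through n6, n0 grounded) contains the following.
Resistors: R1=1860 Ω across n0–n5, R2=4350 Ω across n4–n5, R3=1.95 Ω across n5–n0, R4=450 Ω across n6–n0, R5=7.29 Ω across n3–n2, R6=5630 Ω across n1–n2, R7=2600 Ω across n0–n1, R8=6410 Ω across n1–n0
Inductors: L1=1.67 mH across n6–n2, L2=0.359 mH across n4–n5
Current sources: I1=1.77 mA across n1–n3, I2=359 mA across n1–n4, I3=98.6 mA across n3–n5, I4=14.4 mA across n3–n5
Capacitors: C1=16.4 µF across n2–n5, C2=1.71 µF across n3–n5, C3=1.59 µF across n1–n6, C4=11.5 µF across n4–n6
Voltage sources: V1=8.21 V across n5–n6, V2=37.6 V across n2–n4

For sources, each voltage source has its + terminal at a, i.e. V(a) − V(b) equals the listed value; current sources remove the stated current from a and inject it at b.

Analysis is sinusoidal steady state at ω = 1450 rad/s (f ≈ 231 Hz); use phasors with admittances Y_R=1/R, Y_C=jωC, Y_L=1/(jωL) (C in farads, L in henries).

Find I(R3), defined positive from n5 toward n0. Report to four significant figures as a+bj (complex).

MNA unknowns: 6 node voltages V₁..V_6 plus 2 source currents (V1, V2)
R1: Y=0.0005376+0.000j on G[0,5]
R2: Y=0.0002299+0.000j on G[4,5]
L1: Y=0.000-0.4130j on G[6,2]
I1: z[1]−=0.00177, z[3]+=0.00177
I2: z[1]−=0.359, z[4]+=0.359
R3: Y=0.5128+0.000j on G[5,0]
I3: z[3]−=0.0986, z[5]+=0.0986
R4: Y=0.002222+0.000j on G[6,0]
R5: Y=0.1372+0.000j on G[3,2]
R6: Y=0.0001776+0.000j on G[1,2]
C1: Y=0.000+0.02378j on G[2,5]
R7: Y=0.0003846+0.000j on G[0,1]
C2: Y=0.000+0.002479j on G[3,5]
C3: Y=0.000+0.002305j on G[1,6]
L2: Y=0.000-1.921j on G[4,5]
R8: Y=0.0001560+0.000j on G[1,0]
I4: z[3]−=0.0144, z[5]+=0.0144
C4: Y=0.000+0.01667j on G[4,6]
V1: row V5−V6=8.21, i_V1 at 5,6
V2: row V2−V4=37.6, i_V2 at 2,4
solve → V1=-51.15+138.1j, V2=29.91-0.04273j, V3=29.09-0.5670j, V4=-7.689-0.04273j, V5=0.08902-0.1448j, V6=-8.121-0.1448j
aux → i_V1=0.2602+15.80j, i_V2=-0.1664+14.95j

0.04565-0.07426j A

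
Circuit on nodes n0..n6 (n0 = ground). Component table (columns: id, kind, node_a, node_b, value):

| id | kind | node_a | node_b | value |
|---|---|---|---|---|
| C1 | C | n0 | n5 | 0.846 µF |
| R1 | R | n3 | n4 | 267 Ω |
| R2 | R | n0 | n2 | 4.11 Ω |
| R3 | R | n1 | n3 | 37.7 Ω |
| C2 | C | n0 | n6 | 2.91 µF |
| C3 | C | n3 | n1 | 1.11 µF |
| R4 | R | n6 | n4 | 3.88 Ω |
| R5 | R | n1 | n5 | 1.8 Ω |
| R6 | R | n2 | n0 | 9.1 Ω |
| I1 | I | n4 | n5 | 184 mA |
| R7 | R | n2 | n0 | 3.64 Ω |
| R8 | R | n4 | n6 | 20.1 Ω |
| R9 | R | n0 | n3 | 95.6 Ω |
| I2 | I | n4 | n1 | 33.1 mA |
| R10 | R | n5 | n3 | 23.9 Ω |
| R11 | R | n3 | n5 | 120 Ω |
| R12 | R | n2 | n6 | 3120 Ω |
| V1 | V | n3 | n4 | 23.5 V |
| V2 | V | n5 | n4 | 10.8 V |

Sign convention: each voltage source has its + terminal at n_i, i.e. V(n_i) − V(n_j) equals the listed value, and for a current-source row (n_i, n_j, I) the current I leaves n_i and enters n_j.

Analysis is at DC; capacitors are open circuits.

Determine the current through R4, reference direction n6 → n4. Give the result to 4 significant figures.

0.006116 A

Apply KCL at each of the 6 non-ground nodes and solve the resulting linear system.
Node n1: branches {R3, C3, R5, I2} → V_1 = -11.37
Node n2: branches {R2, R6, R7, R12} → V_2 = -0.01162
Node n3: branches {R1, R3, C3, R9, R10, R11, V1} → V_3 = 0.6976
Node n4: branches {R1, R4, I1, R8, I2, V1, V2} → V_4 = -22.80
Node n5: branches {C1, R5, I1, R10, R11, V2} → V_5 = -12.00
Node n6: branches {C2, R4, R8, R12} → V_6 = -22.78
Source currents: i(V1)=-1.053, i(V2)=1.174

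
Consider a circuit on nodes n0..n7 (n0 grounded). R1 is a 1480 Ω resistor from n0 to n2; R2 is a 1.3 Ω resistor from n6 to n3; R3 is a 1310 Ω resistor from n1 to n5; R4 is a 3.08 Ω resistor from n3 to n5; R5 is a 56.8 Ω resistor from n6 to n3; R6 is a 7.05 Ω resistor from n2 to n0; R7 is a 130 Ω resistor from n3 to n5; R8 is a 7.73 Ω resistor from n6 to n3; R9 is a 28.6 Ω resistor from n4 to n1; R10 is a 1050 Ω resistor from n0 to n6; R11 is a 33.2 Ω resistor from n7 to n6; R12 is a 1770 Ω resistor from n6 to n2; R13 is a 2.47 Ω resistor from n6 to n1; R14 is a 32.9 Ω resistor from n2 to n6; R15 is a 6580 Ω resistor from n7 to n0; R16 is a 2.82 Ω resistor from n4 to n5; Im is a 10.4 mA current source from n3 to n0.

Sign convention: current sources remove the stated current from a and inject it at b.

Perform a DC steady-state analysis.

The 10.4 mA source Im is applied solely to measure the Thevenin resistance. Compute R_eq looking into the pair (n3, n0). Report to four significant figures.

MNA unknowns: 7 node voltages V₁..V_7
R1: Y=0.0006757 on G[0,2]
R2: Y=0.7692 on G[6,3]
R3: Y=0.0007634 on G[1,5]
R4: Y=0.3247 on G[3,5]
R5: Y=0.01761 on G[6,3]
R6: Y=0.1418 on G[2,0]
R7: Y=0.007692 on G[3,5]
R8: Y=0.1294 on G[6,3]
R9: Y=0.03497 on G[4,1]
R10: Y=0.0009524 on G[0,6]
R11: Y=0.03012 on G[7,6]
R12: Y=0.0005650 on G[6,2]
R13: Y=0.4049 on G[6,1]
R14: Y=0.03040 on G[2,6]
R15: Y=0.0001520 on G[7,0]
R16: Y=0.3546 on G[4,5]
Im: z[3]−=0.0104, z[0]+=0.0104
solve → V1=-0.3926, V2=-0.06994, V3=-0.4029, V4=-0.4011, V5=-0.4020, V6=-0.3919, V7=-0.3899

R_eq = 38.74 Ω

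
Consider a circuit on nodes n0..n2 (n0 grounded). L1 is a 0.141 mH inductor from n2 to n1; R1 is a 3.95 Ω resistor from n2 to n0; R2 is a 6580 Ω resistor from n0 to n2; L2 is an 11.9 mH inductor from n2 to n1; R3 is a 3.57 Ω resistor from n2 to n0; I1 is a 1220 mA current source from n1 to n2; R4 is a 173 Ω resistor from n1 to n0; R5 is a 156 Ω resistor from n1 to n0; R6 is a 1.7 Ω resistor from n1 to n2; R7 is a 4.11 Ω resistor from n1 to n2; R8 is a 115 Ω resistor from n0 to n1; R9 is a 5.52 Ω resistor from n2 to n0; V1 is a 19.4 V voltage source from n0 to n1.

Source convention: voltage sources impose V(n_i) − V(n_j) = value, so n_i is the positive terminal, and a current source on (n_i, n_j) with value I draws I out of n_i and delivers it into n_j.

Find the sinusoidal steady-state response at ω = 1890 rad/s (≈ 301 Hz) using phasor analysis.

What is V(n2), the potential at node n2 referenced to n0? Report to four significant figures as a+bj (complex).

-18.01+3.407j V

Apply KCL at each of the 2 non-ground nodes and solve the resulting linear system.
Node n1: branches {L1, L2, I1, R4, R5, R6, R7, R8, V1} → V_1 = -19.40+0.000j
Node n2: branches {L1, R1, R2, L2, R3, I1, R6, R7, R9} → V_2 = -18.01+3.407j
Source currents: i(V1)=-13.28+2.435j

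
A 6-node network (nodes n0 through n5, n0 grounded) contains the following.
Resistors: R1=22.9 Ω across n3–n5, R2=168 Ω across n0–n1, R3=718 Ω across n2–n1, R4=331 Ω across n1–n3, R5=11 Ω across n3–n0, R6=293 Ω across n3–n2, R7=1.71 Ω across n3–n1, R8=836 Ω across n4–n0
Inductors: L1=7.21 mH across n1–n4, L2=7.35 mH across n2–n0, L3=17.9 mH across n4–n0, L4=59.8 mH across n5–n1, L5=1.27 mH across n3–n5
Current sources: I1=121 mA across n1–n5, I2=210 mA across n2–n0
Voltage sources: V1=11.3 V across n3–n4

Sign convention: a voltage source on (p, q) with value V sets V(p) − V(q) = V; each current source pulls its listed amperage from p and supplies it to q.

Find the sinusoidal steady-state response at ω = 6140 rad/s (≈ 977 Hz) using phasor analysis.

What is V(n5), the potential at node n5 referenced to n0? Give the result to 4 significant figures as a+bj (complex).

Element admittances at ω=6140 rad/s:
  Y(R1) = 0.04367+0.000j S between n3,n5
  Y(R2) = 0.005952+0.000j S between n0,n1
  Y(L1) = 0.000-0.02259j S between n1,n4
  Y(R3) = 0.001393+0.000j S between n2,n1
  Y(L2) = 0.000-0.02216j S between n2,n0
  Y(R4) = 0.003021+0.000j S between n1,n3
  Y(R5) = 0.09091+0.000j S between n3,n0
  I1: injects 0.121 A into n5 (from n1)
  Y(L3) = 0.000-0.009099j S between n4,n0
  Y(L4) = 0.000-0.002724j S between n5,n1
  Y(R6) = 0.003413+0.000j S between n3,n2
  Y(R7) = 0.5848+0.000j S between n3,n1
  Y(R8) = 0.001196+0.000j S between n4,n0
  I2: injects 0.21 A into n0 (from n2)
  Y(L5) = 0.000-0.1282j S between n3,n5
  V1: constraint V(n3)−V(n4) = 11.3
Assemble and solve the 6×6 MNA system:
  V(n1)=-0.02775-1.022j  V(n2)=-1.685-9.083j  V(n3)=0.1957-1.436j  V(n4)=-11.10-1.436j  V(n5)=0.4713-0.5956j
  i(V1)=-0.03572+0.3495j

0.4713-0.5956j V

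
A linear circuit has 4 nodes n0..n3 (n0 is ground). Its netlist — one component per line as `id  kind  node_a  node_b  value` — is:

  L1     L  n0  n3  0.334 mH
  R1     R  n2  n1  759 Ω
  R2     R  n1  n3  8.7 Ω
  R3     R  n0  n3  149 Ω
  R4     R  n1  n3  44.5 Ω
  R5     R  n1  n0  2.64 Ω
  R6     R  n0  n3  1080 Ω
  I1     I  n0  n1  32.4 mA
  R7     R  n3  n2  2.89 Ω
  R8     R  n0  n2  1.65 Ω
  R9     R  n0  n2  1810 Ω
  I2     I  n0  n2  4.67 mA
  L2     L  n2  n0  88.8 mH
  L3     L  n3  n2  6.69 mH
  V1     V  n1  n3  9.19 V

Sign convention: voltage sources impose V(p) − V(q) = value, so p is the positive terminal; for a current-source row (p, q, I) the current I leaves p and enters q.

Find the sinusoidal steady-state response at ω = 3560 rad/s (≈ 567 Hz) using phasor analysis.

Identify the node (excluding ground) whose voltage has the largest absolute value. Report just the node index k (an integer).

Element admittances at ω=3560 rad/s:
  Y(L1) = 0.000-0.8410j S between n0,n3
  Y(R1) = 0.001318+0.000j S between n2,n1
  Y(R2) = 0.1149+0.000j S between n1,n3
  Y(R3) = 0.006711+0.000j S between n0,n3
  Y(R4) = 0.02247+0.000j S between n1,n3
  Y(R5) = 0.3788+0.000j S between n1,n0
  Y(R6) = 0.0009259+0.000j S between n0,n3
  I1: injects 0.0324 A into n1 (from n0)
  Y(R7) = 0.3460+0.000j S between n3,n2
  Y(R8) = 0.6061+0.000j S between n0,n2
  Y(R9) = 0.0005525+0.000j S between n0,n2
  I2: injects 0.00467 A into n2 (from n0)
  Y(L2) = 0.000-0.003163j S between n2,n0
  Y(L3) = 0.000-0.04199j S between n3,n2
  V1: constraint V(n1)−V(n3) = 9.19
Assemble and solve the 4×4 MNA system:
  V(n1)=7.292-2.680j  V(n2)=-0.7475-0.9278j  V(n3)=-1.898-2.680j
  i(V1)=-4.003+1.018j

1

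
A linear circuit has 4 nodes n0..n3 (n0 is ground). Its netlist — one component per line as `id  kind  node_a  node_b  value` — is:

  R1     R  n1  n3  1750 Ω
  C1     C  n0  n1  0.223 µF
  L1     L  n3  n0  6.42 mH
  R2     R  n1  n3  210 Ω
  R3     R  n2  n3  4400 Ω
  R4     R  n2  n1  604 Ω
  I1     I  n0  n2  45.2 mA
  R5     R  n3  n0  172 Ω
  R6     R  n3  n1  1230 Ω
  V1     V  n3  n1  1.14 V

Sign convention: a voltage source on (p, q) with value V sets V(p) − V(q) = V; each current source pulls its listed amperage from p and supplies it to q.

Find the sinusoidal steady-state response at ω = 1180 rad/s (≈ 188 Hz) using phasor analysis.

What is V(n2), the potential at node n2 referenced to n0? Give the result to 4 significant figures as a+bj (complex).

Apply KCL at each of the 3 non-ground nodes and solve the resulting linear system.
Node n1: branches {R1, C1, R2, R4, R6, V1} → V_1 = -1.127+0.3425j
Node n2: branches {R3, R4, I1} → V_2 = 23.02+0.3425j
Node n3: branches {R1, L1, R2, R3, R5, R6, V1} → V_3 = 0.01284+0.3425j
Source currents: i(V1)=-0.04707-0.0002966j

23.02+0.3425j V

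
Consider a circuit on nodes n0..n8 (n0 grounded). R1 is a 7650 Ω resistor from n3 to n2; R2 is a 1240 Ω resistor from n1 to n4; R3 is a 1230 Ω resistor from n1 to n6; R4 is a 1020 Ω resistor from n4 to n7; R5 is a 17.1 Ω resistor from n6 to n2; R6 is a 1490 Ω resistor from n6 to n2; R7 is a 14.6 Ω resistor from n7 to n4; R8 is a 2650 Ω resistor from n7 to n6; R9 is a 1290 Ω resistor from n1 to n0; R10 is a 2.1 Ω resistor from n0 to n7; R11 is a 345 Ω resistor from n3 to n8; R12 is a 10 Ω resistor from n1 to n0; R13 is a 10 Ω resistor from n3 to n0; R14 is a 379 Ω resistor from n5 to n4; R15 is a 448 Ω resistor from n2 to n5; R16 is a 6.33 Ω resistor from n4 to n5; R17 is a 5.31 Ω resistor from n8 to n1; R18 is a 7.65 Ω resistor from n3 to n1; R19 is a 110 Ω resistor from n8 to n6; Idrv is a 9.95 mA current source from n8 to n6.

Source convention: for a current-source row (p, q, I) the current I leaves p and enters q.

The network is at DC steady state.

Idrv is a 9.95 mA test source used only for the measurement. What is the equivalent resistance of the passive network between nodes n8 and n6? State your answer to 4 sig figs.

R_eq = 80.92 Ω

Apply KCL at each of the 8 non-ground nodes and solve the resulting linear system.
Node n1: branches {R2, R3, R9, R12, R17, R18} → V_1 = -0.01192
Node n2: branches {R1, R5, R6, R15} → V_2 = 0.7509
Node n3: branches {R1, R11, R13, R18} → V_3 = -0.006561
Node n4: branches {R2, R4, R7, R14, R16} → V_4 = 0.02641
Node n5: branches {R14, R15, R16} → V_5 = 0.03634
Node n6: branches {R3, R5, R6, R8, R19, Idrv} → V_6 = 0.7796
Node n7: branches {R4, R7, R8, R10} → V_7 = 0.003899
Node n8: branches {R11, R17, R19, Idrv} → V_8 = -0.02559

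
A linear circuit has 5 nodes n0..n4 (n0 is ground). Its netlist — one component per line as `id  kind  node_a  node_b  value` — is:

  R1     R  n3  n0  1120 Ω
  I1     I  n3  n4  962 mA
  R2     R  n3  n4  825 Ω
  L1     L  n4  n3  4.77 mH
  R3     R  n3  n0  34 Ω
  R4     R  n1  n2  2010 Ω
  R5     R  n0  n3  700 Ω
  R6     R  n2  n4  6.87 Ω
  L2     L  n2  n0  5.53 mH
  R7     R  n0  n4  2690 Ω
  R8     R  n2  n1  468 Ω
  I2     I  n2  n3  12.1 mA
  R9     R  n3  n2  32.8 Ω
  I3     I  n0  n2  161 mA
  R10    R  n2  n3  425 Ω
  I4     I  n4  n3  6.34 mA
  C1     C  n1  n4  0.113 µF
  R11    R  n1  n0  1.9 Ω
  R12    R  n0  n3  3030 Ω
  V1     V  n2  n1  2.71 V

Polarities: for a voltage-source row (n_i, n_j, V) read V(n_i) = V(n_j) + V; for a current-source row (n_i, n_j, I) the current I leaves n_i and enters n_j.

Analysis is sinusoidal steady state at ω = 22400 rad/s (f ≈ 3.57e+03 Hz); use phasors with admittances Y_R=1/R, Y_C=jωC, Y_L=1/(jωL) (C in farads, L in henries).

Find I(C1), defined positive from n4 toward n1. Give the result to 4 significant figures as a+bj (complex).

MNA unknowns: 4 node voltages V₁..V_4 plus 1 source current (V1)
R1: Y=0.0008929+0.000j on G[3,0]
I1: z[3]−=0.962, z[4]+=0.962
R2: Y=0.001212+0.000j on G[3,4]
L1: Y=0.000-0.009359j on G[4,3]
R3: Y=0.02941+0.000j on G[3,0]
R4: Y=0.0004975+0.000j on G[1,2]
R5: Y=0.001429+0.000j on G[0,3]
R6: Y=0.1456+0.000j on G[2,4]
L2: Y=0.000-0.008073j on G[2,0]
R7: Y=0.0003717+0.000j on G[0,4]
R8: Y=0.002137+0.000j on G[2,1]
I2: z[2]−=0.0121, z[3]+=0.0121
R9: Y=0.03049+0.000j on G[3,2]
I3: z[0]−=0.161, z[2]+=0.161
R10: Y=0.002353+0.000j on G[2,3]
I4: z[4]−=0.00634, z[3]+=0.00634
C1: Y=0.000+0.002531j on G[1,4]
R11: Y=0.5263+0.000j on G[1,0]
R12: Y=0.0003300+0.000j on G[0,3]
V1: row V2−V1=2.71, i_V1 at 2,1
solve → V1=1.004+0.2324j, V2=3.714+0.2324j, V3=-11.64-2.896j, V4=9.819+1.419j
aux → i_V1=0.5244+0.09999j

-0.003004+0.02231j A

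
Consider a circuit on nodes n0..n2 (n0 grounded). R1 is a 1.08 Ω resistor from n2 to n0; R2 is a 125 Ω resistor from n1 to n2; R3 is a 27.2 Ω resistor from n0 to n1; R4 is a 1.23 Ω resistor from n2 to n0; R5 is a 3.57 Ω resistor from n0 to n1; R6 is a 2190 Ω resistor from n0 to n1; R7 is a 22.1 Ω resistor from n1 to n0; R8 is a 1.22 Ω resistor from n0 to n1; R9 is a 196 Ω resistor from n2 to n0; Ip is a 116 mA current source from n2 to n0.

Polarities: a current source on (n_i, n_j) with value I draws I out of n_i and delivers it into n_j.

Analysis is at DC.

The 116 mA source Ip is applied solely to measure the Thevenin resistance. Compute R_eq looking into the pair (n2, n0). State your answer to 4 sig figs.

Apply KCL at each of the 2 non-ground nodes and solve the resulting linear system.
Node n1: branches {R2, R3, R5, R6, R7, R8} → V_1 = -0.0004450
Node n2: branches {R1, R2, R4, R9, Ip} → V_2 = -0.06621

R_eq = 0.5708 Ω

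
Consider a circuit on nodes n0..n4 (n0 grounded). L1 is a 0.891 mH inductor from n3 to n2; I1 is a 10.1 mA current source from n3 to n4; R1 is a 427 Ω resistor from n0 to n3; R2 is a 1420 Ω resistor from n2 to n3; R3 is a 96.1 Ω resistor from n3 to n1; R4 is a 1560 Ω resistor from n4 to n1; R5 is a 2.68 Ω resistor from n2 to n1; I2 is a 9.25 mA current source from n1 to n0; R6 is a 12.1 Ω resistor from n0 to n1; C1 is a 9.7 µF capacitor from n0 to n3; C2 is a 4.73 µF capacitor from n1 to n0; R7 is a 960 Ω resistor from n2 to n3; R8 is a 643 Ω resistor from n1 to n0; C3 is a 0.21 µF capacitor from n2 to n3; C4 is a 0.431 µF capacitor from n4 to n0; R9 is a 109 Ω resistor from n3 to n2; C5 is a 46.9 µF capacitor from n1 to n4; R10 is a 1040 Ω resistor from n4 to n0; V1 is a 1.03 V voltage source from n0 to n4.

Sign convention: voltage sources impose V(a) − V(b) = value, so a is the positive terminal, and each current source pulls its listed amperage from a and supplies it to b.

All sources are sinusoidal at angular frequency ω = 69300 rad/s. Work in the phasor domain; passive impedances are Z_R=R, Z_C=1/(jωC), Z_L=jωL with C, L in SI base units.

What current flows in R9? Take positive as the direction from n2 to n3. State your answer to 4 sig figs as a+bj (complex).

-0.008330-0.0006537j A

Element admittances at ω=69300 rad/s:
  Y(L1) = 0.000-0.01620j S between n3,n2
  I1: injects 0.0101 A into n4 (from n3)
  Y(R1) = 0.002342+0.000j S between n0,n3
  Y(R2) = 0.0007042+0.000j S between n2,n3
  Y(R3) = 0.01041+0.000j S between n3,n1
  Y(R4) = 0.0006410+0.000j S between n4,n1
  Y(R5) = 0.3731+0.000j S between n2,n1
  I2: injects 0.00925 A into n0 (from n1)
  Y(R6) = 0.08264+0.000j S between n0,n1
  Y(C1) = 0.000+0.6722j S between n0,n3
  Y(C2) = 0.000+0.3278j S between n1,n0
  Y(R7) = 0.001042+0.000j S between n2,n3
  Y(R8) = 0.001555+0.000j S between n1,n0
  Y(C3) = 0.000+0.01455j S between n2,n3
  Y(C4) = 0.000+0.02987j S between n4,n0
  Y(R9) = 0.009174+0.000j S between n3,n2
  Y(C5) = 0.000+3.250j S between n1,n4
  Y(R10) = 0.0009615+0.000j S between n4,n0
  V1: constraint V(n0)−V(n4) = 1.03
Assemble and solve the 5×5 MNA system:
  V(n1)=-0.9350-0.02492j  V(n2)=-0.9082-0.02684j  V(n3)=-0.0001675+0.04442j  V(n4)=-1.030+0.000j
  i(V1)=-0.09216-0.3394j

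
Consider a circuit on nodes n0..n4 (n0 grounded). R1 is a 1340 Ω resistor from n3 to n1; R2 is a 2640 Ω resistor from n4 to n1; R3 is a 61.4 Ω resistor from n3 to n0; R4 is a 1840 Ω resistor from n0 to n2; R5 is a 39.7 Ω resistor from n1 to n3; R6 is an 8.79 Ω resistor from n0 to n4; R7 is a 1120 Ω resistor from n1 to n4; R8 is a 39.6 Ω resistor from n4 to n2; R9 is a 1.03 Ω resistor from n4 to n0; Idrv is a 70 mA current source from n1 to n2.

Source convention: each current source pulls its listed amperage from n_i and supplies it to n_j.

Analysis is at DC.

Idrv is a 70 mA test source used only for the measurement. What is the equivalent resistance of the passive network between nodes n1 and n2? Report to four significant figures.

Apply KCL at each of the 4 non-ground nodes and solve the resulting linear system.
Node n1: branches {R1, R2, R5, R7, Idrv} → V_1 = -6.202
Node n2: branches {R4, R8, Idrv} → V_2 = 2.768
Node n3: branches {R1, R3, R5} → V_3 = -3.809
Node n4: branches {R2, R6, R7, R8, R9} → V_4 = 0.05581

R_eq = 128.1 Ω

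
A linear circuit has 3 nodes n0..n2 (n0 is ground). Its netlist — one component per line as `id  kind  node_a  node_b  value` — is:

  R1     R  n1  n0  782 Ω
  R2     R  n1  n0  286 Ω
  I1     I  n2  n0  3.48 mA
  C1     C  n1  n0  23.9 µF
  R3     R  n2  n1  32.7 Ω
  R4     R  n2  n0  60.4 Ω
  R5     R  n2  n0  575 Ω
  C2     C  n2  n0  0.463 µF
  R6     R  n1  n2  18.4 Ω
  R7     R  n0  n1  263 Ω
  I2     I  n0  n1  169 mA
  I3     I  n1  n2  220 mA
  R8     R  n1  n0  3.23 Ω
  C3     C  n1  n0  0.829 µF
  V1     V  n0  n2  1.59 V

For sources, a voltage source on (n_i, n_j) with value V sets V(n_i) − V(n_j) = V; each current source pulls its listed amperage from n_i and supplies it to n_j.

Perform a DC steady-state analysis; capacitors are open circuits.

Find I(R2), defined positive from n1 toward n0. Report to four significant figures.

Element admittances at DC:
  Y(R1) = 0.001279 S between n1,n0
  Y(R2) = 0.003497 S between n1,n0
  I1: injects 0.00348 A into n0 (from n2)
  Y(C1) = 0.000 S between n1,n0
  Y(R3) = 0.03058 S between n2,n1
  Y(R4) = 0.01656 S between n2,n0
  Y(R5) = 0.001739 S between n2,n0
  Y(C2) = 0.000 S between n2,n0
  Y(R6) = 0.05435 S between n1,n2
  Y(R7) = 0.003802 S between n0,n1
  I2: injects 0.169 A into n1 (from n0)
  I3: injects 0.22 A into n2 (from n1)
  Y(R8) = 0.3096 S between n1,n0
  Y(C3) = 0.000 S between n1,n0
  V1: constraint V(n0)−V(n2) = 1.59
Assemble and solve the 3×3 MNA system:
  V(n1)=-0.4615  V(n2)=-1.590
  i(V1)=-0.3415

-0.001614 A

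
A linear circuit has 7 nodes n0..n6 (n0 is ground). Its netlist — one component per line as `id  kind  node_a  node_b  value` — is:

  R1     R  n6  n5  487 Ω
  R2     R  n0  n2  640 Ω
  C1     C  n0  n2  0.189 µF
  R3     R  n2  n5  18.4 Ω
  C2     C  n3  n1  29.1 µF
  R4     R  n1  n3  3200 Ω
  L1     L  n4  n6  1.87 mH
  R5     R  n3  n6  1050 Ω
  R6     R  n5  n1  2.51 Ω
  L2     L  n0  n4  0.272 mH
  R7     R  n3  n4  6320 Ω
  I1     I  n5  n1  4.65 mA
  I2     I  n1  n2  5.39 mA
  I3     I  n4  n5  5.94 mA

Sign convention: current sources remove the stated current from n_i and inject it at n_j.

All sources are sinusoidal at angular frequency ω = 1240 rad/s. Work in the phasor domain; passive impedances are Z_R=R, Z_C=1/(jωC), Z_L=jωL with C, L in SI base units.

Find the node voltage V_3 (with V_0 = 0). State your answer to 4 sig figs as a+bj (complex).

MNA unknowns: 6 node voltages V₁..V_6
R1: Y=0.002053+0.000j on G[6,5]
R2: Y=0.001563+0.000j on G[0,2]
C1: Y=0.000+0.0002344j on G[0,2]
R3: Y=0.05435+0.000j on G[2,5]
C2: Y=0.000+0.03608j on G[3,1]
R4: Y=0.0003125+0.000j on G[1,3]
L1: Y=0.000-0.4313j on G[4,6]
R5: Y=0.0009524+0.000j on G[3,6]
R6: Y=0.3984+0.000j on G[5,1]
L2: Y=0.000-2.965j on G[0,4]
R7: Y=0.0001582+0.000j on G[3,4]
I1: z[5]−=0.00465, z[1]+=0.00465
I2: z[1]−=0.00539, z[2]+=0.00539
I3: z[4]−=0.00594, z[5]+=0.00594
solve → V1=1.229-0.06689j, V2=1.296-0.07055j, V3=1.230-0.02905j, V4=6.525e-05-0.0006885j, V5=1.234-0.06699j, V6=0.0005034+0.007901j

1.230-0.02905j V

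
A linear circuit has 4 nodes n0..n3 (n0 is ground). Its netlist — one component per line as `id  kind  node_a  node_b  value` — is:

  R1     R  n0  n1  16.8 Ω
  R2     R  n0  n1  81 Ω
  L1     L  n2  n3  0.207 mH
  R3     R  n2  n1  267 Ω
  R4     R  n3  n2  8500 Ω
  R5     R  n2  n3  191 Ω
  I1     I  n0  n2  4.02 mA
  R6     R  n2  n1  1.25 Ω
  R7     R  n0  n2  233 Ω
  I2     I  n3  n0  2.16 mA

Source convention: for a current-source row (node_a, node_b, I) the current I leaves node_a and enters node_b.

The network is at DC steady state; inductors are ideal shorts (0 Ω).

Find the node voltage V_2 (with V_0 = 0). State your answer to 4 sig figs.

0.02647 V

Apply KCL at each of the 3 non-ground nodes and solve the resulting linear system.
Node n1: branches {R1, R2, R3, R6} → V_1 = 0.02430
Node n2: branches {L1, R3, R4, R5, I1, R6, R7} → V_2 = 0.02647
Node n3: branches {L1, R4, R5, I2} → V_3 = 0.02647
Source currents: i(L1)=0.002160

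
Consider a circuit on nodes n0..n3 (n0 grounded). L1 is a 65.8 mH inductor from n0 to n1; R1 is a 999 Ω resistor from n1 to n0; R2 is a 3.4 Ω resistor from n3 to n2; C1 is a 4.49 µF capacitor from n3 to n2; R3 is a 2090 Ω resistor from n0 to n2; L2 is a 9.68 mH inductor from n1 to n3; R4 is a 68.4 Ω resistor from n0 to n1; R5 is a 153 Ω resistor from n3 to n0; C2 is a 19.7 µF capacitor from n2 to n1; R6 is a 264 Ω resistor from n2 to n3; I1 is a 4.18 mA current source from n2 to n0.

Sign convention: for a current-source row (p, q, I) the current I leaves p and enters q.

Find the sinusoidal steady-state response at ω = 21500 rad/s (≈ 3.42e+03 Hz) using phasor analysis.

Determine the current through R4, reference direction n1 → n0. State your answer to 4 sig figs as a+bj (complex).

-0.002712-0.0001116j A

MNA unknowns: 3 node voltages V₁..V_3
L1: Y=0.000-0.0007069j on G[0,1]
R1: Y=0.001001+0.000j on G[1,0]
R2: Y=0.2941+0.000j on G[3,2]
C1: Y=0.000+0.09654j on G[3,2]
R3: Y=0.0004785+0.000j on G[0,2]
L2: Y=0.000-0.004805j on G[1,3]
R4: Y=0.01462+0.000j on G[0,1]
R5: Y=0.006536+0.000j on G[3,0]
C2: Y=0.000+0.4236j on G[2,1]
R6: Y=0.003788+0.000j on G[2,3]
I1: z[2]−=0.00418, z[0]+=0.00418
solve → V1=-0.1855-0.007632j, V2=-0.1854-0.0007123j, V3=-0.1819-0.001767j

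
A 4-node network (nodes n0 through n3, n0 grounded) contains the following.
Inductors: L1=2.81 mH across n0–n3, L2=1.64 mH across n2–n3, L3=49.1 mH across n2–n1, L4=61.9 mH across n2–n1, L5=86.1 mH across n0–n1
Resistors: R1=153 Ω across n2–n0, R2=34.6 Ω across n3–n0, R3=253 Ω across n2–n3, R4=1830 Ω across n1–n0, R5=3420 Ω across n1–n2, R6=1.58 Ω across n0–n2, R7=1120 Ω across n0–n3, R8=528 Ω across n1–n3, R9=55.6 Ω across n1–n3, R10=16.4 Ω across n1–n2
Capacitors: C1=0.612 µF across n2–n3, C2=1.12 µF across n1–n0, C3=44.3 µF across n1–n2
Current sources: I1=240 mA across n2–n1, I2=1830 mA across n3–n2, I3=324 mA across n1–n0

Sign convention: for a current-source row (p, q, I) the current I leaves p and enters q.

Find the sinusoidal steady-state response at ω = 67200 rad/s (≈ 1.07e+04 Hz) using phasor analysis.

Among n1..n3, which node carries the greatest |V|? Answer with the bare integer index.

3

MNA unknowns: 3 node voltages V₁..V_3
L1: Y=0.000-0.005296j on G[0,3]
R1: Y=0.006536+0.000j on G[2,0]
C1: Y=0.000+0.04113j on G[2,3]
R2: Y=0.02890+0.000j on G[3,0]
I1: z[2]−=0.24, z[1]+=0.24
R3: Y=0.003953+0.000j on G[2,3]
L2: Y=0.000-0.009074j on G[2,3]
R4: Y=0.0005464+0.000j on G[1,0]
R5: Y=0.0002924+0.000j on G[1,2]
R6: Y=0.6329+0.000j on G[0,2]
R7: Y=0.0008929+0.000j on G[0,3]
R8: Y=0.001894+0.000j on G[1,3]
R9: Y=0.01799+0.000j on G[1,3]
L3: Y=0.000-0.0003031j on G[2,1]
R10: Y=0.06098+0.000j on G[1,2]
I2: z[3]−=1.83, z[2]+=1.83
L4: Y=0.000-0.0002404j on G[2,1]
C2: Y=0.000+0.07526j on G[1,0]
L5: Y=0.000-0.0001728j on G[0,1]
C3: Y=0.000+2.977j on G[1,2]
I3: z[1]−=0.324, z[0]+=0.324
solve → V1=0.6181-0.6837j, V2=0.5448-0.9131j, V3=-26.67+13.31j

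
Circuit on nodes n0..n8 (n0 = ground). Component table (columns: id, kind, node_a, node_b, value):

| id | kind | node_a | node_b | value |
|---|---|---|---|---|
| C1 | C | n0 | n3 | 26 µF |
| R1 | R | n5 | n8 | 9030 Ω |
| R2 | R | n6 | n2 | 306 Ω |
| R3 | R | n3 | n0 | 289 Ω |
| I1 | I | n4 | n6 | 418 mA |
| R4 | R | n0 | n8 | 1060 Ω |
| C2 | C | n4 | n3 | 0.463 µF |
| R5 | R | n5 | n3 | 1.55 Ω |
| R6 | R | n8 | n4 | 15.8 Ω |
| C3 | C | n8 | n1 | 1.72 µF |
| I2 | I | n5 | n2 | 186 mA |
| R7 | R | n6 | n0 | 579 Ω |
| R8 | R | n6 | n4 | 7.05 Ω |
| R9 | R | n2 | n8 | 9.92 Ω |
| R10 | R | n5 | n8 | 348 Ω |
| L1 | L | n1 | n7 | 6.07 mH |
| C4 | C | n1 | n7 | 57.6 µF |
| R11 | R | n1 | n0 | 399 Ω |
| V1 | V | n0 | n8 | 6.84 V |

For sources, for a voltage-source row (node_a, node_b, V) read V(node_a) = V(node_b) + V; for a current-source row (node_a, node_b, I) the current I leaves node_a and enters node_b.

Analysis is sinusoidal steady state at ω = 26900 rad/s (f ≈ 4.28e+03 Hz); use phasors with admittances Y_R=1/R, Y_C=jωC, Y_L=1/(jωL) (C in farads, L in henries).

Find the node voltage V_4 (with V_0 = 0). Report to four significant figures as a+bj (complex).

-6.632+1.193j V

MNA unknowns: 8 node voltages V₁..V_8 plus 1 source current (V1)
C1: Y=0.000+0.6994j on G[0,3]
R1: Y=0.0001107+0.000j on G[5,8]
R2: Y=0.003268+0.000j on G[6,2]
R3: Y=0.003460+0.000j on G[3,0]
I1: z[4]−=0.418, z[6]+=0.418
R4: Y=0.0009434+0.000j on G[0,8]
C2: Y=0.000+0.01245j on G[4,3]
R5: Y=0.6452+0.000j on G[5,3]
R6: Y=0.06329+0.000j on G[8,4]
C3: Y=0.000+0.04627j on G[8,1]
I2: z[5]−=0.186, z[2]+=0.186
R7: Y=0.001727+0.000j on G[6,0]
R8: Y=0.1418+0.000j on G[6,4]
R9: Y=0.1008+0.000j on G[2,8]
R10: Y=0.002874+0.000j on G[5,8]
L1: Y=0.000-0.006124j on G[1,7]
C4: Y=0.000+1.549j on G[1,7]
R11: Y=0.002506+0.000j on G[1,0]
V1: row V0−V8=6.84, i_V1 at 0,8
solve → V1=-6.820-0.3694j, V2=-4.953+0.03620j, V3=-0.1188+0.3084j, V4=-6.632+1.193j, V5=-0.4367+0.3070j, V6=-3.670+1.153j, V7=-6.820-0.3694j, V8=-6.840+0.000j
aux → i_V1=-0.2460-0.08097j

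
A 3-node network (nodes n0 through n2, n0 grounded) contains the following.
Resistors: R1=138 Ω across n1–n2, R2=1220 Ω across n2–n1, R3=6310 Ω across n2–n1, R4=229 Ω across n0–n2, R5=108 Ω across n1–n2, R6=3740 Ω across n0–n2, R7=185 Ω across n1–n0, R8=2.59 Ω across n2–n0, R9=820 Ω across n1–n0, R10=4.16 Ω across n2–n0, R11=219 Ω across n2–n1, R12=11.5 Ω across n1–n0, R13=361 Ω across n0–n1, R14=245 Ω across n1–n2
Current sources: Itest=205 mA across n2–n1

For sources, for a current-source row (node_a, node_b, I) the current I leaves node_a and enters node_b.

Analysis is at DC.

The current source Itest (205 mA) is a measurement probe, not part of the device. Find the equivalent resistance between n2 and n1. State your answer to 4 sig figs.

Apply KCL at each of the 2 non-ground nodes and solve the resulting linear system.
Node n1: branches {R1, R2, R3, R5, R7, R9, R11, R12, R13, R14, Itest} → V_1 = 1.621
Node n2: branches {R1, R2, R3, R4, R5, R6, R8, R10, R11, R14, Itest} → V_2 = -0.2475

R_eq = 9.114 Ω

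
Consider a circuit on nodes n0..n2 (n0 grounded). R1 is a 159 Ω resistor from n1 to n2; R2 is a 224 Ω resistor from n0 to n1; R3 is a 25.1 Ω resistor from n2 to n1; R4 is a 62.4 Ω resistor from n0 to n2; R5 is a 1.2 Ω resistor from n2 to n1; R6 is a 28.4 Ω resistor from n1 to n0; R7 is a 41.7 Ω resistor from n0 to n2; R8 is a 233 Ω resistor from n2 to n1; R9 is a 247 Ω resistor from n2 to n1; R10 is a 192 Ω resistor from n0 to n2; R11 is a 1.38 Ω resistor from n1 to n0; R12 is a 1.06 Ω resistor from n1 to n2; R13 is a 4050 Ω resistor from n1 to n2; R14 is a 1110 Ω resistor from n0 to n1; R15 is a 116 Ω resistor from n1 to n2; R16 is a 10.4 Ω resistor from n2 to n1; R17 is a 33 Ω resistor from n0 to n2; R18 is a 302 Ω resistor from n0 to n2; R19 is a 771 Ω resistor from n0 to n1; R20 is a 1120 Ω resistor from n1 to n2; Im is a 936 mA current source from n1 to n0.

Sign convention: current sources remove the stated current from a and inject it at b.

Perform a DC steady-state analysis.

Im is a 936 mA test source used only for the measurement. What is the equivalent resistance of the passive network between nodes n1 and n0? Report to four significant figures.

MNA unknowns: 2 node voltages V₁..V_2
R1: Y=0.006289 on G[1,2]
R2: Y=0.004464 on G[0,1]
R3: Y=0.03984 on G[2,1]
R4: Y=0.01603 on G[0,2]
R5: Y=0.8333 on G[2,1]
R6: Y=0.03521 on G[1,0]
R7: Y=0.02398 on G[0,2]
R8: Y=0.004292 on G[2,1]
R9: Y=0.004049 on G[2,1]
R10: Y=0.005208 on G[0,2]
R11: Y=0.7246 on G[1,0]
R12: Y=0.9434 on G[1,2]
R13: Y=0.0002469 on G[1,2]
R14: Y=0.0009009 on G[0,1]
R15: Y=0.008621 on G[1,2]
R16: Y=0.09615 on G[2,1]
R17: Y=0.03030 on G[0,2]
R18: Y=0.003311 on G[0,2]
R19: Y=0.001297 on G[0,1]
R20: Y=0.0008929 on G[1,2]
Im: z[1]−=0.936, z[0]+=0.936
solve → V1=-1.111, V2=-1.068

R_eq = 1.187 Ω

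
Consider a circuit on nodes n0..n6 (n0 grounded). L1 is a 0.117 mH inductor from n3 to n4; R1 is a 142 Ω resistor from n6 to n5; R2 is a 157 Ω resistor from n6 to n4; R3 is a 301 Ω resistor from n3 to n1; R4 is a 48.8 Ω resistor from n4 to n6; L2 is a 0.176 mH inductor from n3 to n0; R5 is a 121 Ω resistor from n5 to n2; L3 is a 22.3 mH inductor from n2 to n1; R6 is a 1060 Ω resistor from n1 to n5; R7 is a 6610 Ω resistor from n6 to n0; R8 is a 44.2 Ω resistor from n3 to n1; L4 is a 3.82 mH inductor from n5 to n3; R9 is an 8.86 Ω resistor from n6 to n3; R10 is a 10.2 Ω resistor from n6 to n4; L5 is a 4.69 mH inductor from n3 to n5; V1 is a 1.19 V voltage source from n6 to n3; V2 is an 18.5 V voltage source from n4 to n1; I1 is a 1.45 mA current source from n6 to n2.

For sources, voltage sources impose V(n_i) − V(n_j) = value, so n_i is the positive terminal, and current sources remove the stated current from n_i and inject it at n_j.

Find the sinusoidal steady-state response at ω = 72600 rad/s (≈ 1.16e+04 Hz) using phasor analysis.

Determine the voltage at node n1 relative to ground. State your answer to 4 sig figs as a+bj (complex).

Apply KCL at each of the 6 non-ground nodes and solve the resulting linear system.
Node n1: branches {R3, L3, R6, R8, V2} → V_1 = -15.82+2.019j
Node n2: branches {R5, L3, I1} → V_2 = -0.8468+1.654j
Node n3: branches {L1, R3, L2, R8, L4, R9, L5, V1} → V_3 = -4.447e-06-0.002300j
Node n4: branches {L1, R2, R4, R10, V2} → V_4 = 2.681+2.019j
Node n5: branches {R1, R5, R6, L4, L5} → V_5 = -1.050+0.5347j
Node n6: branches {R1, R2, R4, R7, R9, R10, V1, I1} → V_6 = 1.190-0.002300j
Source currents: i(V1)=0.03447+0.2563j, i(V2)=-0.4242+0.06310j

-15.82+2.019j V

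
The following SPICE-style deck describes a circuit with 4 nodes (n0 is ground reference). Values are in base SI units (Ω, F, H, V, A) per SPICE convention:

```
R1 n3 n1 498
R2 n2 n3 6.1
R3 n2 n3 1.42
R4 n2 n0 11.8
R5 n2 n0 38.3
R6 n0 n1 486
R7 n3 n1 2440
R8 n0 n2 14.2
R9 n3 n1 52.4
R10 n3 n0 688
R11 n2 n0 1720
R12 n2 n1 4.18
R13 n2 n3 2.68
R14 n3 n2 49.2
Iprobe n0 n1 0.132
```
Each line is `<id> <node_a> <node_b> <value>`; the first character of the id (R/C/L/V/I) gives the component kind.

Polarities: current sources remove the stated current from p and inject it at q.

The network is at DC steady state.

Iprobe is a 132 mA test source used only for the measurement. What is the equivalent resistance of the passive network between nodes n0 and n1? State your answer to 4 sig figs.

Apply KCL at each of the 3 non-ground nodes and solve the resulting linear system.
Node n1: branches {R1, R6, R7, R9, R12, Iprobe} → V_1 = 1.204
Node n2: branches {R2, R3, R4, R5, R8, R11, R12, R13, R14} → V_2 = 0.7065
Node n3: branches {R1, R2, R3, R7, R9, R10, R13, R14} → V_3 = 0.7140

R_eq = 9.120 Ω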